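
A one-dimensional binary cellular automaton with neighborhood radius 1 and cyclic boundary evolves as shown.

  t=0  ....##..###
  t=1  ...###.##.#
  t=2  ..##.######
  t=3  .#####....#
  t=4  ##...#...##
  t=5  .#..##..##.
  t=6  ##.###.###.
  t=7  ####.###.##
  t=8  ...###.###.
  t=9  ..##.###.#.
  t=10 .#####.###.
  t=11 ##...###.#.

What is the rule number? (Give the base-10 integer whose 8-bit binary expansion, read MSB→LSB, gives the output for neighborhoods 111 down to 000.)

  [7] ### => .  t=0,i=9
  [6] ##. => #  t=0,i=5
  [5] #.# => #  t=1,i=6
  [4] #.. => .  t=0,i=0
  [3] .## => #  t=0,i=4
  [2] .#. => #  t=1,i=10
  [1] ..# => #  t=0,i=3
  [0] ... => .  t=0,i=1
  bits 01101110 = 110

110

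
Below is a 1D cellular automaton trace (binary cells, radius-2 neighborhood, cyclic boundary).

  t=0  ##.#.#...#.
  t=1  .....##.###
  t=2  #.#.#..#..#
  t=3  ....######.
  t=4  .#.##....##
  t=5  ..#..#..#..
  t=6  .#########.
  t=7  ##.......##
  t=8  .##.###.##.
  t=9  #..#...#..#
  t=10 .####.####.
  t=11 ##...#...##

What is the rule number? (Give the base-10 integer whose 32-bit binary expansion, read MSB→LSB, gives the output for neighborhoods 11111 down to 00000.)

  #####|.  b31=0 t=3,i=6
  ####.|.  b30=0 t=3,i=8
  ###.#|.  b29=0 t=8,i=6
  ###..|#  b28=1 t=1,i=10
  ##.##|#  b27=1 t=1,i=7
  ##.#.|.  b26=0 t=0,i=2
  ##..#|#  b25=1 t=6,i=10
  ##...|#  b24=1 t=1,i=0
  #.###|.  b23=0 t=1,i=8
  #.##.|.  b22=0 t=0,i=0
  #.#.#|.  b21=0 t=0,i=3
  #.#..|#  b20=1 t=0,i=5
  #..##|#  b19=1 t=2,i=9
  #..#.|#  b18=1 t=2,i=6
  #...#|.  b17=0 t=0,i=7
  #....|.  b16=0 t=1,i=1
  .####|.  b15=0 t=3,i=5
  .###.|.  b14=0 t=1,i=9
  .##.#|.  b13=0 t=0,i=1
  .##..|.  b12=0 t=4,i=4
  .#.##|#  b11=1 t=0,i=10
  .#.#.|.  b10=0 t=0,i=4
  .#..#|#  b9=1 t=2,i=5
  .#...|#  b8=1 t=0,i=6
  ..###|#  b7=1 t=3,i=4
  ..##.|.  b6=0 t=1,i=5
  ..#.#|#  b5=1 t=0,i=9
  ..#..|#  b4=1 t=2,i=7
  ...##|#  b3=1 t=1,i=4
  ...#.|#  b2=1 t=0,i=8
  ....#|.  b1=0 t=1,i=3
  .....|#  b0=1 t=1,i=2
  bits 00011011000111000000101110111101 = 454822845

454822845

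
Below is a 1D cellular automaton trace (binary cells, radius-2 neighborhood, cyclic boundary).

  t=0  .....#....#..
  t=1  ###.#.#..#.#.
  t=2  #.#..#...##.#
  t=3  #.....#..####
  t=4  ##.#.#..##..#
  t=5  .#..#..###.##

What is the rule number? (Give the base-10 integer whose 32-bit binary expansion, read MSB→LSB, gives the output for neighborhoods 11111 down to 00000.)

2043166181

  nb #####: next=.  (t=3,i=11, bit31=0)
  nb ####.: next=#  (t=3,i=12, bit30=1)
  nb ###.#: next=#  (t=1,i=2, bit29=1)
  nb ###..: next=#  (t=3,i=0, bit28=1)
  nb ##.##: next=#  (t=2,i=11, bit27=1)
  nb ##.#.: next=.  (t=1,i=3, bit26=0)
  nb ##..#: next=.  (t=4,i=10, bit25=0)
  nb ##...: next=#  (t=3,i=1, bit24=1)
  nb #.###: next=#  (t=1,i=0, bit23=1)
  nb #.##.: next=#  (t=2,i=12, bit22=1)
  nb #.#.#: next=.  (t=1,i=4, bit21=0)
  nb #.#..: next=.  (t=1,i=6, bit20=0)
  nb #..##: next=#  (t=3,i=8, bit19=1)
  nb #..#.: next=.  (t=1,i=8, bit18=0)
  nb #...#: next=.  (t=2,i=7, bit17=0)
  nb #....: next=.  (t=0,i=7, bit16=0)
  nb .####: next=.  (t=3,i=10, bit15=0)
  nb .###.: next=.  (t=1,i=1, bit14=0)
  nb .##.#: next=#  (t=2,i=0, bit13=1)
  nb .##..: next=#  (t=4,i=9, bit12=1)
  nb .#.##: next=#  (t=1,i=12, bit11=1)
  nb .#.#.: next=#  (t=1,i=5, bit10=1)
  nb .#..#: next=.  (t=1,i=7, bit9=0)
  nb .#...: next=#  (t=0,i=6, bit8=1)
  nb ..###: next=#  (t=3,i=9, bit7=1)
  nb ..##.: next=#  (t=2,i=9, bit6=1)
  nb ..#.#: next=#  (t=1,i=9, bit5=1)
  nb ..#..: next=.  (t=0,i=5, bit4=0)
  nb ...##: next=.  (t=2,i=8, bit3=0)
  nb ...#.: next=#  (t=0,i=4, bit2=1)
  nb ....#: next=.  (t=0,i=3, bit1=0)
  nb .....: next=#  (t=0,i=0, bit0=1)
  bits 01111001110010000011110111100101 = 2043166181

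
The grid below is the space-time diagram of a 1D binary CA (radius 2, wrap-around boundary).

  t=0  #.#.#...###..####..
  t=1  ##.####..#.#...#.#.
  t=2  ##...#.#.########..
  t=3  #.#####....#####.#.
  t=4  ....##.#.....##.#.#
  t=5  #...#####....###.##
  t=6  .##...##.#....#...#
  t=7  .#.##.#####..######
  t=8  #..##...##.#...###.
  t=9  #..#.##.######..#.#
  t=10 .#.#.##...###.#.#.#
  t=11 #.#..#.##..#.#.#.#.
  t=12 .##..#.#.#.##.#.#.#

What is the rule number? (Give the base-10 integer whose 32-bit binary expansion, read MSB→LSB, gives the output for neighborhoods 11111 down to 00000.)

3344065908

  #####|#  b31=1 t=2,i=11
  ####.|#  b30=1 t=0,i=15
  ###.#|.  b29=0 t=3,i=15
  ###..|.  b28=0 t=0,i=10
  ##.##|.  b27=0 t=1,i=2
  ##.#.|#  b26=1 t=3,i=16
  ##..#|#  b25=1 t=0,i=11
  ##...|#  b24=1 t=2,i=2
  #.###|.  b23=0 t=1,i=3
  #.##.|#  b22=1 t=1,i=0
  #.#.#|.  b21=0 t=0,i=2
  #.#..|#  b20=1 t=0,i=4
  #..##|.  b19=0 t=0,i=12
  #..#.|.  b18=0 t=0,i=18
  #...#|#  b17=1 t=0,i=6
  #....|.  b16=0 t=3,i=8
  .####|.  b15=0 t=0,i=14
  .###.|#  b14=1 t=0,i=9
  .##.#|#  b13=1 t=1,i=1
  .##..|.  b12=0 t=2,i=1
  .#.##|.  b11=0 t=1,i=18
  .#.#.|#  b10=1 t=0,i=1
  .#..#|.  b9=0 t=8,i=1
  .#...|#  b8=1 t=0,i=5
  ..###|.  b7=0 t=0,i=8
  ..##.|#  b6=1 t=2,i=0
  ..#.#|#  b5=1 t=0,i=0
  ..#..|#  b4=1 t=6,i=14
  ...##|.  b3=0 t=0,i=7
  ...#.|#  b2=1 t=1,i=14
  ....#|.  b1=0 t=3,i=9
  .....|.  b0=0 t=4,i=10
  bits 11000111010100100110010101110100 = 3344065908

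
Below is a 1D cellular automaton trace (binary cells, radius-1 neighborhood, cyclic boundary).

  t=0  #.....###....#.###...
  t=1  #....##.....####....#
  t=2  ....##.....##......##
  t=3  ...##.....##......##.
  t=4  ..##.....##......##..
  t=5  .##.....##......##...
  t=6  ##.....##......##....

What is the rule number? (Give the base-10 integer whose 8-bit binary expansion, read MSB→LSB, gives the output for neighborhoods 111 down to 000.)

46

  ###|.  b7=0 t=0,i=7
  ##.|.  b6=0 t=0,i=8
  #.#|#  b5=1 t=0,i=14
  #..|.  b4=0 t=0,i=1
  .##|#  b3=1 t=0,i=6
  .#.|#  b2=1 t=0,i=0
  ..#|#  b1=1 t=0,i=5
  ...|.  b0=0 t=0,i=2
  bits 00101110 = 46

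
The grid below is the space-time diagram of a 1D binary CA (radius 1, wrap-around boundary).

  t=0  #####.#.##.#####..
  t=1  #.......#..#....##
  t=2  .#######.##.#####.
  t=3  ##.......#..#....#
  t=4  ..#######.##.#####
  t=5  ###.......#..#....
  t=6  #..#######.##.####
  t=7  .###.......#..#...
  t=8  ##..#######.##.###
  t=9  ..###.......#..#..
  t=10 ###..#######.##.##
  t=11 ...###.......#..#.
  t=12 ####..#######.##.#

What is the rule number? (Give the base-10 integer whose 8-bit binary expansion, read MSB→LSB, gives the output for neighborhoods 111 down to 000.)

27

  ###|.  b7=0 t=0,i=1
  ##.|.  b6=0 t=0,i=4
  #.#|.  b5=0 t=0,i=5
  #..|#  b4=1 t=0,i=16
  .##|#  b3=1 t=0,i=0
  .#.|.  b2=0 t=0,i=6
  ..#|#  b1=1 t=0,i=17
  ...|#  b0=1 t=1,i=2
  bits 00011011 = 27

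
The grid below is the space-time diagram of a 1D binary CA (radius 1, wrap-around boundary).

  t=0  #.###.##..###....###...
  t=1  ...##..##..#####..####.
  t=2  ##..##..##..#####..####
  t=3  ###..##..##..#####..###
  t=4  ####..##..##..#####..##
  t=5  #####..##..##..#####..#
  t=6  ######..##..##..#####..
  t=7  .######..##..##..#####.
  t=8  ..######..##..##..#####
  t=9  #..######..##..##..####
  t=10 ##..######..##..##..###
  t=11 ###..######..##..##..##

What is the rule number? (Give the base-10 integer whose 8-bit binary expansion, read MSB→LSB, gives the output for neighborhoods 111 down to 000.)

209

  nb ###: next=#  (t=0,i=3, bit7=1)
  nb ##.: next=#  (t=0,i=4, bit6=1)
  nb #.#: next=.  (t=0,i=1, bit5=0)
  nb #..: next=#  (t=0,i=8, bit4=1)
  nb .##: next=.  (t=0,i=2, bit3=0)
  nb .#.: next=.  (t=0,i=0, bit2=0)
  nb ..#: next=.  (t=0,i=9, bit1=0)
  nb ...: next=#  (t=0,i=14, bit0=1)
  bits 11010001 = 209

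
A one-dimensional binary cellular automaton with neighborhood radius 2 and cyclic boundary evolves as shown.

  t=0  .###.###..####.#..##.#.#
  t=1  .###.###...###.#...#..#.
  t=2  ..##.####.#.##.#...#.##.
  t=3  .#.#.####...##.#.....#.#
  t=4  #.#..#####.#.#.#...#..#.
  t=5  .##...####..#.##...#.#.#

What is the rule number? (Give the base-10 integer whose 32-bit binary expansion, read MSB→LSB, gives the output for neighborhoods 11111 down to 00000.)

  nb #####: next=#  (t=4,i=7, bit31=1)
  nb ####.: next=#  (t=0,i=12, bit30=1)
  nb ###.#: next=#  (t=0,i=3, bit29=1)
  nb ###..: next=#  (t=0,i=7, bit28=1)
  nb ##.##: next=.  (t=0,i=4, bit27=0)
  nb ##.#.: next=.  (t=0,i=14, bit26=0)
  nb ##..#: next=.  (t=0,i=8, bit25=0)
  nb ##...: next=#  (t=1,i=8, bit24=1)
  nb #.###: next=#  (t=0,i=1, bit23=1)
  nb #.##.: next=#  (t=2,i=12, bit22=1)
  nb #.#.#: next=.  (t=0,i=21, bit21=0)
  nb #.#..: next=#  (t=0,i=15, bit20=1)
  nb #..##: next=.  (t=0,i=9, bit19=0)
  nb #..#.: next=#  (t=1,i=21, bit18=1)
  nb #...#: next=.  (t=1,i=9, bit17=0)
  nb #....: next=.  (t=3,i=17, bit16=0)
  nb .####: next=#  (t=0,i=11, bit15=1)
  nb .###.: next=#  (t=0,i=2, bit14=1)
  nb .##.#: next=#  (t=0,i=19, bit13=1)
  nb .##..: next=.  (t=2,i=22, bit12=0)
  nb .#.##: next=.  (t=0,i=0, bit11=0)
  nb .#.#.: next=#  (t=0,i=22, bit10=1)
  nb .#..#: next=.  (t=0,i=16, bit9=0)
  nb .#...: next=.  (t=1,i=16, bit8=0)
  nb ..###: next=.  (t=0,i=10, bit7=0)
  nb ..##.: next=.  (t=0,i=18, bit6=0)
  nb ..#.#: next=.  (t=2,i=19, bit5=0)
  nb ..#..: next=#  (t=1,i=19, bit4=1)
  nb ...##: next=#  (t=1,i=10, bit3=1)
  nb ...#.: next=.  (t=1,i=18, bit2=0)
  nb ....#: next=#  (t=3,i=19, bit1=1)
  nb .....: next=.  (t=3,i=18, bit0=0)
  bits 11110001110101001110010000011010 = 4057261082

4057261082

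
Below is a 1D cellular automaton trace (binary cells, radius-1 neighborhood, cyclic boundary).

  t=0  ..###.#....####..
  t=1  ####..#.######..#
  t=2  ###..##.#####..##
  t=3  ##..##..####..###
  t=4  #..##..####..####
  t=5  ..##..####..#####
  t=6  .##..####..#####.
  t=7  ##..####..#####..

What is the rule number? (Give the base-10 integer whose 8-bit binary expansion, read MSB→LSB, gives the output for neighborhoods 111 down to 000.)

  [7] ### => #  t=0,i=3
  [6] ##. => .  t=0,i=4
  [5] #.# => .  t=0,i=5
  [4] #.. => .  t=0,i=7
  [3] .## => #  t=0,i=2
  [2] .#. => #  t=0,i=6
  [1] ..# => #  t=0,i=1
  [0] ... => #  t=0,i=0
  bits 10001111 = 143

143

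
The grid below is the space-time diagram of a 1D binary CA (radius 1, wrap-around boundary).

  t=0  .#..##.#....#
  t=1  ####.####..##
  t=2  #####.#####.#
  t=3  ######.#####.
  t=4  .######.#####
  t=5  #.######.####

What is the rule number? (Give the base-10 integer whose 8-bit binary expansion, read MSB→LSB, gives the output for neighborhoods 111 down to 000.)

  ###|#  b7=1 t=1,i=0
  ##.|#  b6=1 t=0,i=5
  #.#|#  b5=1 t=0,i=0
  #..|#  b4=1 t=0,i=2
  .##|.  b3=0 t=0,i=4
  .#.|#  b2=1 t=0,i=1
  ..#|#  b1=1 t=0,i=3
  ...|.  b0=0 t=0,i=9
  bits 11110110 = 246

246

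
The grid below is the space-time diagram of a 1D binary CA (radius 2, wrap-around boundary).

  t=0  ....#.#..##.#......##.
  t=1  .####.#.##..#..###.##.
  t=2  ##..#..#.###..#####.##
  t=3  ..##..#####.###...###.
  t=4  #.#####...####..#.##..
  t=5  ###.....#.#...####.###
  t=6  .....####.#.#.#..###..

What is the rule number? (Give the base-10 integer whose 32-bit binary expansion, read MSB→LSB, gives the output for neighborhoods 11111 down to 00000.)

  [31] ##### => .  t=2,i=16
  [30] ####. => .  t=1,i=3
  [29] ###.# => #  t=1,i=4
  [28] ###.. => .  t=2,i=1
  [27] ##.## => #  t=1,i=18
  [26] ##.#. => .  t=0,i=11
  [25] ##..# => #  t=1,i=10
  [24] ##... => .  t=0,i=21
  [23] #.### => #  t=2,i=9
  [22] #.##. => .  t=1,i=8
  [21] #.#.# => .  t=1,i=6
  [20] #.#.. => #  t=0,i=6
  [19] #..## => #  t=0,i=8
  [18] #..#. => #  t=1,i=11
  [17] #...# => #  t=3,i=0
  [16] #.... => .  t=0,i=0
  [15] .#### => .  t=1,i=2
  [14] .###. => #  t=1,i=16
  [13] .##.# => .  t=0,i=10
  [12] .##.. => #  t=0,i=20
  [11] .#.## => #  t=1,i=7
  [10] .#.#. => .  t=0,i=5
  [9] .#..# => .  t=0,i=7
  [8] .#... => .  t=0,i=13
  [7] ..### => #  t=1,i=1
  [6] ..##. => #  t=0,i=9
  [5] ..#.# => #  t=0,i=4
  [4] ..#.. => .  t=1,i=12
  [3] ...## => .  t=0,i=18
  [2] ...#. => #  t=0,i=3
  [1] ....# => #  t=0,i=2
  [0] ..... => #  t=0,i=1
  bits 00101010100111100101100011100111 = 715020519

715020519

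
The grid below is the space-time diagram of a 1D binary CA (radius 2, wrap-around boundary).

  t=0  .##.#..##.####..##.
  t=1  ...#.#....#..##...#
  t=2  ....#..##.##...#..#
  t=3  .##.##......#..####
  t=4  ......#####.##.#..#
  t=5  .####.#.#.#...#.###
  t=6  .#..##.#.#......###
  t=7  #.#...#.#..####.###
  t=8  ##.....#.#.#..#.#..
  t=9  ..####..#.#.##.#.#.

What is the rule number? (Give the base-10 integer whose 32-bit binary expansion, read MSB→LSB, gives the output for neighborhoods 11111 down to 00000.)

  [31] ##### => #  t=4,i=8
  [30] ####. => .  t=0,i=12
  [29] ###.# => #  t=3,i=18
  [28] ###.. => #  t=0,i=13
  [27] ##.## => .  t=0,i=9
  [26] ##.#. => #  t=0,i=3
  [25] ##..# => #  t=0,i=14
  [24] ##... => #  t=1,i=15
  [23] #.### => #  t=0,i=10
  [22] #.##. => .  t=2,i=10
  [21] #.#.# => .  t=5,i=6
  [20] #.#.. => .  t=0,i=4
  [19] #..## => .  t=0,i=0
  [18] #..#. => #  t=2,i=17
  [17] #...# => .  t=1,i=1
  [16] #.... => #  t=1,i=7
  [15] .#### => .  t=0,i=11
  [14] .###. => #  t=5,i=17
  [13] .##.# => .  t=0,i=2
  [12] .##.. => .  t=0,i=17
  [11] .#.## => .  t=5,i=15
  [10] .#.#. => #  t=1,i=4
  [9] .#..# => #  t=0,i=5
  [8] .#... => .  t=1,i=0
  [7] ..### => #  t=3,i=15
  [6] ..##. => .  t=0,i=1
  [5] ..#.# => .  t=1,i=3
  [4] ..#.. => #  t=1,i=10
  [3] ...## => .  t=4,i=5
  [2] ...#. => .  t=1,i=2
  [1] ....# => #  t=1,i=8
  [0] ..... => #  t=3,i=8
  bits 10110111100001010100011010010011 = 3078964883

3078964883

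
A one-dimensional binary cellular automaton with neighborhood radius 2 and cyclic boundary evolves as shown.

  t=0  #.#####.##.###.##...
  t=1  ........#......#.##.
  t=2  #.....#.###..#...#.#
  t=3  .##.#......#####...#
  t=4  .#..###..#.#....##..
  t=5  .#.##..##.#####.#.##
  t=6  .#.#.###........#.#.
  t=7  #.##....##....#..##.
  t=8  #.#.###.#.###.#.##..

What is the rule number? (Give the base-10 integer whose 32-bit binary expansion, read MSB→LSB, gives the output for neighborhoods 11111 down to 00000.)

  ##### -> .   bit 31 = 0  t=0,i=4
  ####. -> .   bit 30 = 0  t=0,i=5
  ###.# -> .   bit 29 = 0  t=0,i=6
  ###.. -> .   bit 28 = 0  t=2,i=10
  ##.## -> .   bit 27 = 0  t=0,i=7
  ##.#. -> .   bit 26 = 0  t=3,i=3
  ##..# -> #   bit 25 = 1  t=2,i=11
  ##... -> #   bit 24 = 1  t=0,i=17
  #.### -> .   bit 23 = 0  t=0,i=2
  #.##. -> #   bit 22 = 1  t=0,i=8
  #.#.# -> #   bit 21 = 1  t=5,i=1
  #.#.. -> #   bit 20 = 1  t=3,i=4
  #..## -> #   bit 19 = 1  t=4,i=3
  #..#. -> #   bit 18 = 1  t=2,i=12
  #...# -> #   bit 17 = 1  t=0,i=18
  #.... -> #   bit 16 = 1  t=1,i=0
  .#### -> .   bit 15 = 0  t=0,i=3
  .###. -> .   bit 14 = 0  t=0,i=12
  .##.# -> .   bit 13 = 0  t=0,i=9
  .##.. -> .   bit 12 = 0  t=0,i=16
  .#.## -> .   bit 11 = 0  t=0,i=1
  .#.#. -> #   bit 10 = 1  t=4,i=10
  .#..# -> .   bit 9 = 0  t=4,i=2
  .#... -> #   bit 8 = 1  t=1,i=9
  ..### -> #   bit 7 = 1  t=3,i=11
  ..##. -> #   bit 6 = 1  t=4,i=16
  ..#.# -> .   bit 5 = 0  t=0,i=0
  ..#.. -> #   bit 4 = 1  t=1,i=8
  ...## -> .   bit 3 = 0  t=3,i=10
  ...#. -> .   bit 2 = 0  t=0,i=19
  ....# -> #   bit 1 = 1  t=1,i=6
  ..... -> .   bit 0 = 0  t=1,i=1
  bits 00000011011111110000010111010010 = 58656210

58656210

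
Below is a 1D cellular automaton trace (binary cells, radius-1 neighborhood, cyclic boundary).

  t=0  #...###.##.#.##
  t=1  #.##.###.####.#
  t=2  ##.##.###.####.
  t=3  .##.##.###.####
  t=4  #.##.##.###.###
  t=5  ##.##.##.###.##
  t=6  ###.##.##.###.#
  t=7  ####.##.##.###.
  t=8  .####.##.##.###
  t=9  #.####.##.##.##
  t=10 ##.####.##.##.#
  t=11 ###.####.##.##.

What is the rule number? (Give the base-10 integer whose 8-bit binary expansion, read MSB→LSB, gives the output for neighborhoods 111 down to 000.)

231

  nb ###: next=#  (t=0,i=5, bit7=1)
  nb ##.: next=#  (t=0,i=0, bit6=1)
  nb #.#: next=#  (t=0,i=7, bit5=1)
  nb #..: next=.  (t=0,i=1, bit4=0)
  nb .##: next=.  (t=0,i=4, bit3=0)
  nb .#.: next=#  (t=0,i=11, bit2=1)
  nb ..#: next=#  (t=0,i=3, bit1=1)
  nb ...: next=#  (t=0,i=2, bit0=1)
  bits 11100111 = 231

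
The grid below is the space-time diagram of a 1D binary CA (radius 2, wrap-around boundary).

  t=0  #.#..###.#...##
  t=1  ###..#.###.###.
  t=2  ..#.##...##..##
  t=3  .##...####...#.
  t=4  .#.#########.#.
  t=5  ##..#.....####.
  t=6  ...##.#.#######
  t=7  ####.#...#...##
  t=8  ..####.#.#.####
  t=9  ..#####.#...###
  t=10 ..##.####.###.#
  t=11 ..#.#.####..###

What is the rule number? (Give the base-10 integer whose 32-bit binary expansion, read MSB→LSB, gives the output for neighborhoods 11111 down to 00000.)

  [31] ##### => .  t=4,i=5
  [30] ####. => #  t=3,i=8
  [29] ###.# => #  t=0,i=0
  [28] ###.. => #  t=1,i=2
  [27] ##.## => #  t=1,i=10
  [26] ##.#. => #  t=0,i=1
  [25] ##..# => .  t=1,i=3
  [24] ##... => #  t=2,i=6
  [23] #.### => .  t=1,i=0
  [22] #.##. => .  t=2,i=4
  [21] #.#.# => .  t=6,i=6
  [20] #.#.. => #  t=0,i=2
  [19] #..## => .  t=0,i=4
  [18] #..#. => #  t=1,i=4
  [17] #...# => #  t=0,i=11
  [16] #.... => #  t=5,i=6
  [15] .#### => #  t=3,i=7
  [14] .###. => .  t=0,i=6
  [13] .##.# => .  t=6,i=4
  [12] .##.. => .  t=2,i=5
  [11] .#.## => .  t=1,i=6
  [10] .#.#. => #  t=8,i=8
  [9] .#..# => .  t=0,i=3
  [8] .#... => .  t=0,i=10
  [7] ..### => #  t=0,i=5
  [6] ..##. => #  t=2,i=9
  [5] ..#.# => #  t=1,i=5
  [4] ..#.. => #  t=3,i=13
  [3] ...## => #  t=0,i=12
  [2] ...#. => .  t=3,i=12
  [1] ....# => #  t=5,i=8
  [0] ..... => .  t=5,i=7
  bits 01111101000101111000010011111010 = 2098693370

2098693370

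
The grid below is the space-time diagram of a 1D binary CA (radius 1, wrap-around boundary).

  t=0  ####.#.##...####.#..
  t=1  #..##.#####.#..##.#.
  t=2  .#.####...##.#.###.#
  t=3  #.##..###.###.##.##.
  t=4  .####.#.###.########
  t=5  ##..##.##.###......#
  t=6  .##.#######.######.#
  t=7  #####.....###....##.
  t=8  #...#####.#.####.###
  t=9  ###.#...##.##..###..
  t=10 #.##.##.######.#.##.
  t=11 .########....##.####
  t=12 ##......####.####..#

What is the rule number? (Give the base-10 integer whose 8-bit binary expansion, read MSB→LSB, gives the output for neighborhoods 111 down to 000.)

  [7] ### => .  t=0,i=1
  [6] ##. => #  t=0,i=3
  [5] #.# => #  t=0,i=4
  [4] #.. => #  t=0,i=9
  [3] .## => #  t=0,i=0
  [2] .#. => .  t=0,i=5
  [1] ..# => .  t=0,i=11
  [0] ... => #  t=0,i=10
  bits 01111001 = 121

121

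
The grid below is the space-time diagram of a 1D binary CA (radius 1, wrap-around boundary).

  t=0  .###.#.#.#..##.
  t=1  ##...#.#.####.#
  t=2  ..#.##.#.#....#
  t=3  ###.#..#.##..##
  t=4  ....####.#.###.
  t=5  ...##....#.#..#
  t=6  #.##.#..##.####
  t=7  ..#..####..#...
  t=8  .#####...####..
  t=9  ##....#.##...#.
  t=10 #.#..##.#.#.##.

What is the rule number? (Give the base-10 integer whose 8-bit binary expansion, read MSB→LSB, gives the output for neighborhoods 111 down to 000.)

  nb ###: next=.  (t=0,i=2, bit7=0)
  nb ##.: next=.  (t=0,i=3, bit6=0)
  nb #.#: next=.  (t=0,i=4, bit5=0)
  nb #..: next=#  (t=0,i=10, bit4=1)
  nb .##: next=#  (t=0,i=1, bit3=1)
  nb .#.: next=#  (t=0,i=5, bit2=1)
  nb ..#: next=#  (t=0,i=0, bit1=1)
  nb ...: next=.  (t=1,i=3, bit0=0)
  bits 00011110 = 30

30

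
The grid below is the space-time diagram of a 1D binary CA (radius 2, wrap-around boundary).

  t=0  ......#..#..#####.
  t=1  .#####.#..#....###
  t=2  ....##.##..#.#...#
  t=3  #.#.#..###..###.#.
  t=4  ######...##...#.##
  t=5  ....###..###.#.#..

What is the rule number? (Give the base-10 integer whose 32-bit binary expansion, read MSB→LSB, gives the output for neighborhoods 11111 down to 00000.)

  [31] ##### => .  t=0,i=14
  [30] ####. => #  t=0,i=15
  [29] ###.# => #  t=1,i=5
  [28] ###.. => #  t=0,i=16
  [27] ##.## => .  t=1,i=0
  [26] ##.#. => .  t=1,i=6
  [25] ##..# => #  t=2,i=9
  [24] ##... => #  t=0,i=17
  [23] #.### => .  t=1,i=1
  [22] #.##. => #  t=2,i=7
  [21] #.#.# => #  t=3,i=0
  [20] #.#.. => #  t=1,i=7
  [19] #..## => .  t=0,i=11
  [18] #..#. => .  t=0,i=8
  [17] #...# => .  t=2,i=15
  [16] #.... => .  t=0,i=0
  [15] .#### => .  t=0,i=13
  [14] .###. => .  t=1,i=16
  [13] .##.# => .  t=2,i=5
  [12] .##.. => #  t=2,i=8
  [11] .#.## => #  t=4,i=15
  [10] .#.#. => #  t=2,i=12
  [9] .#..# => #  t=0,i=7
  [8] .#... => #  t=1,i=11
  [7] ..### => .  t=0,i=12
  [6] ..##. => #  t=2,i=4
  [5] ..#.# => .  t=2,i=11
  [4] ..#.. => .  t=0,i=6
  [3] ...## => .  t=1,i=14
  [2] ...#. => #  t=0,i=5
  [1] ....# => #  t=0,i=4
  [0] ..... => #  t=0,i=1
  bits 01110011011100000001111101000111 = 1936727879

1936727879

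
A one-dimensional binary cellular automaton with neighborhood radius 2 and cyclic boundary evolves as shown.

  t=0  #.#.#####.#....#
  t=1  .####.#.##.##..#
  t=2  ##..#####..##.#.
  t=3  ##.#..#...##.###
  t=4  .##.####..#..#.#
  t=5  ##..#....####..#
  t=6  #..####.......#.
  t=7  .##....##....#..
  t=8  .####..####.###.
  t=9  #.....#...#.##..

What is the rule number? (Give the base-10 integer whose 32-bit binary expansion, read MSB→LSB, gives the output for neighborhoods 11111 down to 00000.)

  nb #####: next=#  (t=0,i=6, bit31=1)
  nb ####.: next=.  (t=0,i=7, bit30=0)
  nb ###.#: next=#  (t=0,i=8, bit29=1)
  nb ###..: next=.  (t=2,i=8, bit28=0)
  nb ##.##: next=.  (t=1,i=10, bit27=0)
  nb ##.#.: next=#  (t=0,i=1, bit26=1)
  nb ##..#: next=.  (t=1,i=13, bit25=0)
  nb ##...: next=#  (t=6,i=7, bit24=1)
  nb #.###: next=#  (t=0,i=4, bit23=1)
  nb #.##.: next=#  (t=1,i=8, bit22=1)
  nb #.#.#: next=#  (t=0,i=2, bit21=1)
  nb #.#..: next=.  (t=0,i=10, bit20=0)
  nb #..##: next=#  (t=2,i=3, bit19=1)
  nb #..#.: next=#  (t=1,i=14, bit18=1)
  nb #...#: next=.  (t=3,i=8, bit17=0)
  nb #....: next=#  (t=0,i=12, bit16=1)
  nb .####: next=.  (t=0,i=5, bit15=0)
  nb .###.: next=#  (t=5,i=0, bit14=1)
  nb .##.#: next=.  (t=0,i=0, bit13=0)
  nb .##..: next=#  (t=1,i=12, bit12=1)
  nb .#.##: next=#  (t=0,i=3, bit11=1)
  nb .#.#.: next=.  (t=4,i=14, bit10=0)
  nb .#..#: next=#  (t=3,i=4, bit9=1)
  nb .#...: next=#  (t=0,i=11, bit8=1)
  nb ..###: next=.  (t=2,i=4, bit7=0)
  nb ..##.: next=#  (t=0,i=15, bit6=1)
  nb ..#.#: next=.  (t=1,i=15, bit5=0)
  nb ..#..: next=#  (t=3,i=6, bit4=1)
  nb ...##: next=.  (t=0,i=14, bit3=0)
  nb ...#.: next=#  (t=6,i=13, bit2=1)
  nb ....#: next=.  (t=0,i=13, bit1=0)
  nb .....: next=.  (t=6,i=9, bit0=0)
  bits 10100101111011010101101101010100 = 2783796052

2783796052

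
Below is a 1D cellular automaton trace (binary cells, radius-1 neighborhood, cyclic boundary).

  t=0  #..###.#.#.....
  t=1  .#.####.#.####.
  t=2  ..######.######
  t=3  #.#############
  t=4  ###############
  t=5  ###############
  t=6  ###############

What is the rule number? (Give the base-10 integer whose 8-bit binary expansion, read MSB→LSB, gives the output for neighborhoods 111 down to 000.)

249

  nb ###: next=#  (t=0,i=4, bit7=1)
  nb ##.: next=#  (t=0,i=5, bit6=1)
  nb #.#: next=#  (t=0,i=6, bit5=1)
  nb #..: next=#  (t=0,i=1, bit4=1)
  nb .##: next=#  (t=0,i=3, bit3=1)
  nb .#.: next=.  (t=0,i=0, bit2=0)
  nb ..#: next=.  (t=0,i=2, bit1=0)
  nb ...: next=#  (t=0,i=11, bit0=1)
  bits 11111001 = 249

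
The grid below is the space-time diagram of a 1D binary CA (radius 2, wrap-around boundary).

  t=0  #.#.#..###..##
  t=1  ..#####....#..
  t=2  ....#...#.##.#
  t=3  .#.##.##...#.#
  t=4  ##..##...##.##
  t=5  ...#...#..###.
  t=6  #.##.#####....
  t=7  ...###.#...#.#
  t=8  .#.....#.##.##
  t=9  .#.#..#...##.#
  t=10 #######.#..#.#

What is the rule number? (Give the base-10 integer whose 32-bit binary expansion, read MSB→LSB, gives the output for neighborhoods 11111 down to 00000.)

2294228500

  nb #####: next=#  (t=1,i=4, bit31=1)
  nb ####.: next=.  (t=1,i=5, bit30=0)
  nb ###.#: next=.  (t=0,i=0, bit29=0)
  nb ###..: next=.  (t=0,i=9, bit28=0)
  nb ##.##: next=#  (t=3,i=5, bit27=1)
  nb ##.#.: next=.  (t=0,i=1, bit26=0)
  nb ##..#: next=.  (t=0,i=10, bit25=0)
  nb ##...: next=.  (t=1,i=7, bit24=0)
  nb #.###: next=#  (t=4,i=12, bit23=1)
  nb #.##.: next=.  (t=2,i=10, bit22=0)
  nb #.#.#: next=#  (t=0,i=2, bit21=1)
  nb #.#..: next=#  (t=0,i=4, bit20=1)
  nb #..##: next=#  (t=0,i=6, bit19=1)
  nb #..#.: next=#  (t=9,i=5, bit18=1)
  nb #...#: next=#  (t=2,i=6, bit17=1)
  nb #....: next=#  (t=1,i=8, bit16=1)
  nb .####: next=.  (t=1,i=3, bit15=0)
  nb .###.: next=.  (t=0,i=8, bit14=0)
  nb .##.#: next=#  (t=2,i=11, bit13=1)
  nb .##..: next=.  (t=3,i=7, bit12=0)
  nb .#.##: next=.  (t=2,i=9, bit11=0)
  nb .#.#.: next=#  (t=0,i=3, bit10=1)
  nb .#..#: next=#  (t=0,i=5, bit9=1)
  nb .#...: next=.  (t=1,i=12, bit8=0)
  nb ..###: next=.  (t=0,i=7, bit7=0)
  nb ..##.: next=.  (t=4,i=4, bit6=0)
  nb ..#.#: next=.  (t=2,i=8, bit5=0)
  nb ..#..: next=#  (t=1,i=11, bit4=1)
  nb ...##: next=.  (t=1,i=1, bit3=0)
  nb ...#.: next=#  (t=1,i=10, bit2=1)
  nb ....#: next=.  (t=1,i=0, bit1=0)
  nb .....: next=.  (t=8,i=4, bit0=0)
  bits 10001000101111110010011000010100 = 2294228500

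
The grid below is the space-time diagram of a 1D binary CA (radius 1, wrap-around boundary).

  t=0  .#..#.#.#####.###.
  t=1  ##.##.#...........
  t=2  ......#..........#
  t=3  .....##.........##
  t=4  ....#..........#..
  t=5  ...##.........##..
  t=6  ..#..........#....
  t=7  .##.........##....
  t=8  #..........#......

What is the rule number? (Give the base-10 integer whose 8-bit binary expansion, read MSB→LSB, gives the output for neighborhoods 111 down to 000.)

  ### -> .   bit 7 = 0  t=0,i=9
  ##. -> .   bit 6 = 0  t=0,i=12
  #.# -> .   bit 5 = 0  t=0,i=5
  #.. -> .   bit 4 = 0  t=0,i=2
  .## -> .   bit 3 = 0  t=0,i=8
  .#. -> #   bit 2 = 1  t=0,i=1
  ..# -> #   bit 1 = 1  t=0,i=0
  ... -> .   bit 0 = 0  t=1,i=8
  bits 00000110 = 6

6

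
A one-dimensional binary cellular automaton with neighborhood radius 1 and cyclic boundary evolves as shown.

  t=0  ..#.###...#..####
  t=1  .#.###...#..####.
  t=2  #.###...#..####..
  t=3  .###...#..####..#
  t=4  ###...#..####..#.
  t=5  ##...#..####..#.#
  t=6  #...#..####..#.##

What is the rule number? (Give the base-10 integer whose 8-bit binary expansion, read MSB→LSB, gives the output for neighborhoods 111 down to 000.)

170

  nb ###: next=#  (t=0,i=5, bit7=1)
  nb ##.: next=.  (t=0,i=6, bit6=0)
  nb #.#: next=#  (t=0,i=3, bit5=1)
  nb #..: next=.  (t=0,i=0, bit4=0)
  nb .##: next=#  (t=0,i=4, bit3=1)
  nb .#.: next=.  (t=0,i=2, bit2=0)
  nb ..#: next=#  (t=0,i=1, bit1=1)
  nb ...: next=.  (t=0,i=8, bit0=0)
  bits 10101010 = 170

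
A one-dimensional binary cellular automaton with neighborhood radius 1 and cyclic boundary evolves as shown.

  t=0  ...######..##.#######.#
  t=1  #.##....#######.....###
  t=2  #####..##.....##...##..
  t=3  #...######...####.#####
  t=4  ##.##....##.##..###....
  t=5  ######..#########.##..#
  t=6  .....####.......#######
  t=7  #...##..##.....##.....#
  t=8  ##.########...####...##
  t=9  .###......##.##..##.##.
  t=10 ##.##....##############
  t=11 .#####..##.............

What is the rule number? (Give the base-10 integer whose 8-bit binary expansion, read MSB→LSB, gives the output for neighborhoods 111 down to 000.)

  [7] ### => .  t=0,i=4
  [6] ##. => #  t=0,i=8
  [5] #.# => #  t=0,i=13
  [4] #.. => #  t=0,i=0
  [3] .## => #  t=0,i=3
  [2] .#. => #  t=0,i=22
  [1] ..# => #  t=0,i=2
  [0] ... => .  t=0,i=1
  bits 01111110 = 126

126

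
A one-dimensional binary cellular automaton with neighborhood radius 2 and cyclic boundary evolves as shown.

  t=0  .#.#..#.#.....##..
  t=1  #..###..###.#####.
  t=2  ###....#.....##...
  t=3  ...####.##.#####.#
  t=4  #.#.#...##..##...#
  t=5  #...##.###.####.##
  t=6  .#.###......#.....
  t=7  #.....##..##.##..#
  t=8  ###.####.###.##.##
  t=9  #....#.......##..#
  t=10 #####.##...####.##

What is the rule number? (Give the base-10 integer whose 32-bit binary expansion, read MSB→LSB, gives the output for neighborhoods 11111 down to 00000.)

2170401614

  ##### -> #   bit 31 = 1  t=1,i=14
  ####. -> .   bit 30 = 0  t=1,i=15
  ###.# -> .   bit 29 = 0  t=1,i=10
  ###.. -> .   bit 28 = 0  t=1,i=5
  ##.## -> .   bit 27 = 0  t=1,i=11
  ##.#. -> .   bit 26 = 0  t=1,i=17
  ##..# -> .   bit 25 = 0  t=1,i=6
  ##... -> #   bit 24 = 1  t=0,i=16
  #.### -> .   bit 23 = 0  t=1,i=12
  #.##. -> #   bit 22 = 1  t=3,i=8
  #.#.# -> .   bit 21 = 0  t=4,i=2
  #.#.. -> #   bit 20 = 1  t=0,i=3
  #..## -> #   bit 19 = 1  t=1,i=2
  #..#. -> #   bit 18 = 1  t=0,i=5
  #...# -> .   bit 17 = 0  t=0,i=17
  #.... -> #   bit 16 = 1  t=0,i=10
  .#### -> #   bit 15 = 1  t=1,i=13
  .###. -> .   bit 14 = 0  t=1,i=4
  .##.# -> #   bit 13 = 1  t=3,i=9
  .##.. -> #   bit 12 = 1  t=0,i=15
  .#.## -> .   bit 11 = 0  t=6,i=2
  .#.#. -> .   bit 10 = 0  t=0,i=2
  .#..# -> #   bit 9 = 1  t=0,i=4
  .#... -> #   bit 8 = 1  t=0,i=9
  ..### -> .   bit 7 = 0  t=1,i=3
  ..##. -> #   bit 6 = 1  t=0,i=14
  ..#.# -> .   bit 5 = 0  t=0,i=1
  ..#.. -> .   bit 4 = 0  t=2,i=7
  ...## -> #   bit 3 = 1  t=0,i=13
  ...#. -> #   bit 2 = 1  t=0,i=0
  ....# -> #   bit 1 = 1  t=0,i=12
  ..... -> .   bit 0 = 0  t=0,i=11
  bits 10000001010111011011001101001110 = 2170401614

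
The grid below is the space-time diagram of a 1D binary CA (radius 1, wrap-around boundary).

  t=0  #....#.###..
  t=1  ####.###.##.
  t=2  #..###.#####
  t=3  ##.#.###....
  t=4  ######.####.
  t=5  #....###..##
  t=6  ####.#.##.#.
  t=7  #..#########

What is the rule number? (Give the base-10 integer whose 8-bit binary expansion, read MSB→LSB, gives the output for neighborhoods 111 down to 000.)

125

  [7] ### => .  t=0,i=8
  [6] ##. => #  t=0,i=9
  [5] #.# => #  t=0,i=6
  [4] #.. => #  t=0,i=1
  [3] .## => #  t=0,i=7
  [2] .#. => #  t=0,i=0
  [1] ..# => .  t=0,i=4
  [0] ... => #  t=0,i=2
  bits 01111101 = 125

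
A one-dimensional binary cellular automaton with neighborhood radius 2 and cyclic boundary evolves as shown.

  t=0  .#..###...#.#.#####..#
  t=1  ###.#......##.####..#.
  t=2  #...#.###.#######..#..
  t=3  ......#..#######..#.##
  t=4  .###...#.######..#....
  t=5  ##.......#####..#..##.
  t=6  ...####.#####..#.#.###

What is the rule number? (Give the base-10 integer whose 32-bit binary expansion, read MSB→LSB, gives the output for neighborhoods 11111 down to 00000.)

3367347913

  nb #####: next=#  (t=0,i=16, bit31=1)
  nb ####.: next=#  (t=0,i=17, bit30=1)
  nb ###.#: next=.  (t=1,i=2, bit29=0)
  nb ###..: next=.  (t=0,i=6, bit28=0)
  nb ##.##: next=#  (t=1,i=13, bit27=1)
  nb ##.#.: next=.  (t=1,i=3, bit26=0)
  nb ##..#: next=.  (t=0,i=19, bit25=0)
  nb ##...: next=.  (t=0,i=7, bit24=0)
  nb #.###: next=#  (t=0,i=14, bit23=1)
  nb #.##.: next=.  (t=3,i=20, bit22=0)
  nb #.#.#: next=#  (t=0,i=12, bit21=1)
  nb #.#..: next=#  (t=0,i=1, bit20=1)
  nb #..##: next=.  (t=0,i=3, bit19=0)
  nb #..#.: next=#  (t=0,i=20, bit18=1)
  nb #...#: next=.  (t=0,i=8, bit17=0)
  nb #....: next=#  (t=1,i=6, bit16=1)
  nb .####: next=#  (t=0,i=15, bit15=1)
  nb .###.: next=.  (t=0,i=5, bit14=0)
  nb .##.#: next=#  (t=1,i=12, bit13=1)
  nb .##..: next=.  (t=3,i=21, bit12=0)
  nb .#.##: next=.  (t=0,i=13, bit11=0)
  nb .#.#.: next=#  (t=0,i=0, bit10=1)
  nb .#..#: next=#  (t=0,i=2, bit9=1)
  nb .#...: next=.  (t=1,i=5, bit8=0)
  nb ..###: next=#  (t=0,i=4, bit7=1)
  nb ..##.: next=#  (t=1,i=11, bit6=1)
  nb ..#.#: next=.  (t=0,i=10, bit5=0)
  nb ..#..: next=.  (t=2,i=0, bit4=0)
  nb ...##: next=#  (t=1,i=10, bit3=1)
  nb ...#.: next=.  (t=0,i=9, bit2=0)
  nb ....#: next=.  (t=1,i=9, bit1=0)
  nb .....: next=#  (t=1,i=7, bit0=1)
  bits 11001000101101011010011011001001 = 3367347913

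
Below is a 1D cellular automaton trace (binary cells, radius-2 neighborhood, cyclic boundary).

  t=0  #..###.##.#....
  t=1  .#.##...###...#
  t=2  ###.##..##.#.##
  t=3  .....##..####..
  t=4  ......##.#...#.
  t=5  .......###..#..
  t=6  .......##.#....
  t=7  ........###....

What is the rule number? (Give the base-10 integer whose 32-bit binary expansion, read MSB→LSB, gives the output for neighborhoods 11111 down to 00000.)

120618660

  nb #####: next=.  (t=2,i=0, bit31=0)
  nb ####.: next=.  (t=2,i=1, bit30=0)
  nb ###.#: next=.  (t=0,i=5, bit29=0)
  nb ###..: next=.  (t=1,i=10, bit28=0)
  nb ##.##: next=.  (t=0,i=6, bit27=0)
  nb ##.#.: next=#  (t=0,i=9, bit26=1)
  nb ##..#: next=#  (t=2,i=6, bit25=1)
  nb ##...: next=#  (t=1,i=5, bit24=1)
  nb #.###: next=.  (t=2,i=13, bit23=0)
  nb #.##.: next=.  (t=0,i=7, bit22=0)
  nb #.#.#: next=#  (t=1,i=1, bit21=1)
  nb #.#..: next=#  (t=0,i=10, bit20=1)
  nb #..##: next=.  (t=0,i=2, bit19=0)
  nb #..#.: next=.  (t=5,i=11, bit18=0)
  nb #...#: next=.  (t=1,i=6, bit17=0)
  nb #....: next=.  (t=0,i=12, bit16=0)
  nb .####: next=.  (t=2,i=14, bit15=0)
  nb .###.: next=#  (t=0,i=4, bit14=1)
  nb .##.#: next=#  (t=0,i=8, bit13=1)
  nb .##..: next=#  (t=1,i=4, bit12=1)
  nb .#.##: next=#  (t=1,i=2, bit11=1)
  nb .#.#.: next=#  (t=1,i=0, bit10=1)
  nb .#..#: next=#  (t=0,i=1, bit9=1)
  nb .#...: next=.  (t=0,i=11, bit8=0)
  nb ..###: next=#  (t=0,i=3, bit7=1)
  nb ..##.: next=.  (t=2,i=8, bit6=0)
  nb ..#.#: next=#  (t=1,i=14, bit5=1)
  nb ..#..: next=.  (t=0,i=0, bit4=0)
  nb ...##: next=.  (t=1,i=7, bit3=0)
  nb ...#.: next=#  (t=0,i=14, bit2=1)
  nb ....#: next=.  (t=0,i=13, bit1=0)
  nb .....: next=.  (t=3,i=0, bit0=0)
  bits 00000111001100000111111010100100 = 120618660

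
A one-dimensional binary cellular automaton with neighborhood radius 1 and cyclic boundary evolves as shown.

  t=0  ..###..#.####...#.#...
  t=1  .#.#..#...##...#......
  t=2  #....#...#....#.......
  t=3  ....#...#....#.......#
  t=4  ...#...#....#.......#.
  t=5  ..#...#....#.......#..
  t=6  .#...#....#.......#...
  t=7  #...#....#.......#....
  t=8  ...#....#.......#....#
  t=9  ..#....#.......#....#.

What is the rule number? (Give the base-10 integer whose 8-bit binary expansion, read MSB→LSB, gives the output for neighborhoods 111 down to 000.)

  ### -> #   bit 7 = 1  t=0,i=3
  ##. -> .   bit 6 = 0  t=0,i=4
  #.# -> .   bit 5 = 0  t=0,i=8
  #.. -> .   bit 4 = 0  t=0,i=5
  .## -> .   bit 3 = 0  t=0,i=2
  .#. -> .   bit 2 = 0  t=0,i=7
  ..# -> #   bit 1 = 1  t=0,i=1
  ... -> .   bit 0 = 0  t=0,i=0
  bits 10000010 = 130

130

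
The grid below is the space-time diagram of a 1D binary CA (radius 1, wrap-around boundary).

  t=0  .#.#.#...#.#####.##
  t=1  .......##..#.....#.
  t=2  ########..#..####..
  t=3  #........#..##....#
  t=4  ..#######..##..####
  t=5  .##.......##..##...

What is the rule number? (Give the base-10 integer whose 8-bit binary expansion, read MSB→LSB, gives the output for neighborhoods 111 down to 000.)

11

  nb ###: next=.  (t=0,i=12, bit7=0)
  nb ##.: next=.  (t=0,i=15, bit6=0)
  nb #.#: next=.  (t=0,i=0, bit5=0)
  nb #..: next=.  (t=0,i=6, bit4=0)
  nb .##: next=#  (t=0,i=11, bit3=1)
  nb .#.: next=.  (t=0,i=1, bit2=0)
  nb ..#: next=#  (t=0,i=8, bit1=1)
  nb ...: next=#  (t=0,i=7, bit0=1)
  bits 00001011 = 11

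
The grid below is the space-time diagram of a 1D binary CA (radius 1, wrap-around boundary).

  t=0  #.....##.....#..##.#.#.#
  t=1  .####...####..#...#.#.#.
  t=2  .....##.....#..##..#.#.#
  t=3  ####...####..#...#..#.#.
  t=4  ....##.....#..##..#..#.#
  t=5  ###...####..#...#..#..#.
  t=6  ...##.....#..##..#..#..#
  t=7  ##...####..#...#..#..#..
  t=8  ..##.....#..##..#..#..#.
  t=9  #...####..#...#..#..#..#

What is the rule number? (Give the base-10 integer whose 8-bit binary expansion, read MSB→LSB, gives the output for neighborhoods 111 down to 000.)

  [7] ### => .  t=1,i=2
  [6] ##. => .  t=0,i=0
  [5] #.# => #  t=0,i=18
  [4] #.. => #  t=0,i=1
  [3] .## => .  t=0,i=6
  [2] .#. => .  t=0,i=13
  [1] ..# => .  t=0,i=5
  [0] ... => #  t=0,i=2
  bits 00110001 = 49

49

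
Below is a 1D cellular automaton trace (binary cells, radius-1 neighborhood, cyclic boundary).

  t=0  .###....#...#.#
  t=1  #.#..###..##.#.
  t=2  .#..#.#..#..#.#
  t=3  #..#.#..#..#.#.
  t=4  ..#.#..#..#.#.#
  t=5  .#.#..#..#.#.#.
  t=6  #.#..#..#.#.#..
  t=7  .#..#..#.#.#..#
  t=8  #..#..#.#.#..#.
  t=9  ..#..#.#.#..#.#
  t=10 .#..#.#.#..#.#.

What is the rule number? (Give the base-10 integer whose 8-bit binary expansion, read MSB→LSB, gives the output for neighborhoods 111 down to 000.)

163

  ###|#  b7=1 t=0,i=2
  ##.|.  b6=0 t=0,i=3
  #.#|#  b5=1 t=0,i=0
  #..|.  b4=0 t=0,i=4
  .##|.  b3=0 t=0,i=1
  .#.|.  b2=0 t=0,i=8
  ..#|#  b1=1 t=0,i=7
  ...|#  b0=1 t=0,i=5
  bits 10100011 = 163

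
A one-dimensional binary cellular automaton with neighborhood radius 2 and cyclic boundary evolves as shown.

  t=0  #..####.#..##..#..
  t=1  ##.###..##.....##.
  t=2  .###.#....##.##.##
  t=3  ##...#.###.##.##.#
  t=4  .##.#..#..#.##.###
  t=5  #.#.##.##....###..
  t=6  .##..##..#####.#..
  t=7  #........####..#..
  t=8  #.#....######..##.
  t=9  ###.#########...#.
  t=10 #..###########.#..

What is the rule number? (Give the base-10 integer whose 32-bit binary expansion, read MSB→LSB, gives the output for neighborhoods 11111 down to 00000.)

3652298398

  nb #####: next=#  (t=6,i=11, bit31=1)
  nb ####.: next=#  (t=0,i=5, bit30=1)
  nb ###.#: next=.  (t=0,i=6, bit29=0)
  nb ###..: next=#  (t=1,i=5, bit28=1)
  nb ##.##: next=#  (t=1,i=2, bit27=1)
  nb ##.#.: next=.  (t=0,i=7, bit26=0)
  nb ##..#: next=.  (t=0,i=13, bit25=0)
  nb ##...: next=#  (t=1,i=10, bit24=1)
  nb #.###: next=#  (t=1,i=3, bit23=1)
  nb #.##.: next=.  (t=1,i=0, bit22=0)
  nb #.#.#: next=#  (t=5,i=2, bit21=1)
  nb #.#..: next=#  (t=0,i=8, bit20=1)
  nb #..##: next=.  (t=0,i=2, bit19=0)
  nb #..#.: next=.  (t=0,i=14, bit18=0)
  nb #...#: next=.  (t=3,i=3, bit17=0)
  nb #....: next=#  (t=1,i=11, bit16=1)
  nb .####: next=#  (t=0,i=4, bit15=1)
  nb .###.: next=.  (t=1,i=4, bit14=0)
  nb .##.#: next=#  (t=1,i=1, bit13=1)
  nb .##..: next=.  (t=0,i=12, bit12=0)
  nb .#.##: next=.  (t=3,i=6, bit11=0)
  nb .#.#.: next=#  (t=5,i=1, bit10=1)
  nb .#..#: next=#  (t=0,i=1, bit9=1)
  nb .#...: next=.  (t=2,i=6, bit8=0)
  nb ..###: next=#  (t=0,i=3, bit7=1)
  nb ..##.: next=.  (t=0,i=11, bit6=0)
  nb ..#.#: next=.  (t=3,i=5, bit5=0)
  nb ..#..: next=#  (t=0,i=0, bit4=1)
  nb ...##: next=#  (t=1,i=14, bit3=1)
  nb ...#.: next=#  (t=3,i=4, bit2=1)
  nb ....#: next=#  (t=1,i=13, bit1=1)
  nb .....: next=.  (t=1,i=12, bit0=0)
  bits 11011001101100011010011010011110 = 3652298398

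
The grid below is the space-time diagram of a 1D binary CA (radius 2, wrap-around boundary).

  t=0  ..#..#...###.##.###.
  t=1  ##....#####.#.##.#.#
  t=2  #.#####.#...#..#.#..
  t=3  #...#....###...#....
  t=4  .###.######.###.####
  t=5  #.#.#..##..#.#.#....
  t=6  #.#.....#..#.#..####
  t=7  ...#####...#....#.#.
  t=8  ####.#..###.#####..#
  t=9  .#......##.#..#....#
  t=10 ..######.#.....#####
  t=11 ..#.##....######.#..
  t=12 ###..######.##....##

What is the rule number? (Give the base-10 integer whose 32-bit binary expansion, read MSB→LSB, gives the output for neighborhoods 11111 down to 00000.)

2300801455

  nb #####: next=#  (t=1,i=8, bit31=1)
  nb ####.: next=.  (t=1,i=9, bit30=0)
  nb ###.#: next=.  (t=0,i=11, bit29=0)
  nb ###..: next=.  (t=0,i=18, bit28=0)
  nb ##.##: next=#  (t=0,i=12, bit27=1)
  nb ##.#.: next=.  (t=1,i=11, bit26=0)
  nb ##..#: next=.  (t=5,i=9, bit25=0)
  nb ##...: next=#  (t=0,i=19, bit24=1)
  nb #.###: next=.  (t=0,i=16, bit23=0)
  nb #.##.: next=.  (t=0,i=13, bit22=0)
  nb #.#.#: next=#  (t=1,i=12, bit21=1)
  nb #.#..: next=.  (t=2,i=8, bit20=0)
  nb #..##: next=.  (t=5,i=6, bit19=0)
  nb #..#.: next=.  (t=0,i=4, bit18=0)
  nb #...#: next=#  (t=0,i=0, bit17=1)
  nb #....: next=#  (t=1,i=3, bit16=1)
  nb .####: next=.  (t=1,i=7, bit15=0)
  nb .###.: next=#  (t=0,i=10, bit14=1)
  nb .##.#: next=#  (t=0,i=14, bit13=1)
  nb .##..: next=#  (t=5,i=8, bit12=1)
  nb .#.##: next=.  (t=1,i=13, bit11=0)
  nb .#.#.: next=.  (t=2,i=16, bit10=0)
  nb .#..#: next=.  (t=0,i=3, bit9=0)
  nb .#...: next=#  (t=0,i=6, bit8=1)
  nb ..###: next=#  (t=0,i=9, bit7=1)
  nb ..##.: next=.  (t=5,i=7, bit6=0)
  nb ..#.#: next=#  (t=2,i=0, bit5=1)
  nb ..#..: next=.  (t=0,i=2, bit4=0)
  nb ...##: next=#  (t=0,i=8, bit3=1)
  nb ...#.: next=#  (t=0,i=1, bit2=1)
  nb ....#: next=#  (t=1,i=4, bit1=1)
  nb .....: next=#  (t=6,i=5, bit0=1)
  bits 10001001001000110111000110101111 = 2300801455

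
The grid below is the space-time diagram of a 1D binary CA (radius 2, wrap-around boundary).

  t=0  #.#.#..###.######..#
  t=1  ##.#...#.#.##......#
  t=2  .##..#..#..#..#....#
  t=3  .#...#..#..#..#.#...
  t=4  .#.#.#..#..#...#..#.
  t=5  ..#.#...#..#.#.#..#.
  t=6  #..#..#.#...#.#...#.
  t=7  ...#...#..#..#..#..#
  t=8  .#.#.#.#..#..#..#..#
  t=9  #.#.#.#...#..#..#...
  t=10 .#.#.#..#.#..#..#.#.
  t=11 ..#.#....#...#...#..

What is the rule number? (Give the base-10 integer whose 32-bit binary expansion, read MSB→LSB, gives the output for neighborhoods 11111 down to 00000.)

  [31] ##### => .  t=0,i=13
  [30] ####. => .  t=0,i=15
  [29] ###.# => #  t=0,i=9
  [28] ###.. => .  t=0,i=16
  [27] ##.## => .  t=0,i=10
  [26] ##.#. => #  t=0,i=1
  [25] ##..# => .  t=0,i=17
  [24] ##... => .  t=1,i=13
  [23] #.### => #  t=0,i=11
  [22] #.##. => #  t=1,i=11
  [21] #.#.# => .  t=0,i=2
  [20] #.#.. => .  t=0,i=4
  [19] #..## => .  t=0,i=6
  [18] #..#. => .  t=2,i=4
  [17] #...# => #  t=1,i=5
  [16] #.... => #  t=1,i=14
  [15] .#### => #  t=0,i=12
  [14] .###. => .  t=0,i=8
  [13] .##.# => #  t=0,i=0
  [12] .##.. => .  t=1,i=12
  [11] .#.## => .  t=1,i=10
  [10] .#.#. => #  t=0,i=3
  [9] .#..# => .  t=0,i=5
  [8] .#... => .  t=1,i=4
  [7] ..### => #  t=0,i=7
  [6] ..##. => #  t=0,i=19
  [5] ..#.# => .  t=1,i=7
  [4] ..#.. => #  t=2,i=5
  [3] ...## => .  t=1,i=18
  [2] ...#. => .  t=1,i=6
  [1] ....# => .  t=1,i=17
  [0] ..... => .  t=1,i=15
  bits 00100100110000111010010011010000 = 616801488

616801488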